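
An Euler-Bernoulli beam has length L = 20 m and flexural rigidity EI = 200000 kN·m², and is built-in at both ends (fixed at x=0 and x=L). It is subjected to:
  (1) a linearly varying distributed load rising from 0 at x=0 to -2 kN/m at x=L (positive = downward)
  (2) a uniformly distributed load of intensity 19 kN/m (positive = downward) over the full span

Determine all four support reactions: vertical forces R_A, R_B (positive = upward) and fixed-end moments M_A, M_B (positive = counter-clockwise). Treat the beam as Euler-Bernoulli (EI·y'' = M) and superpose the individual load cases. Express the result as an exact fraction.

R_A = 184 kN, M_A = 1820/3 kN·m, R_B = 176 kN, M_B = -1780/3 kN·m

Load 1 — triangular load w₀=-2 kN/m (0→w₀ over full span):
  R_A = 3w₀L/20 = 3·(-2)·20/20 = -6 kN
  M_A = w₀L²/30 = (-2)·20²/30 = -80/3 kN·m
  R_B = 7w₀L/20 = 7·(-2)·20/20 = -14 kN
  M_B = -w₀L²/20 = -(-2)·20²/20 = 40 kN·m
Load 2 — uniform load w=19 kN/m over full span:
  R_A = wL/2 = 19·20/2 = 190 kN
  M_A = wL²/12 = 19·20²/12 = 1900/3 kN·m
  R_B = wL/2 = 19·20/2 = 190 kN
  M_B = -wL²/12 = -19·20²/12 = -1900/3 kN·m
Superposition: R_A = 184 kN, M_A = 1820/3 kN·m, R_B = 176 kN, M_B = -1780/3 kN·m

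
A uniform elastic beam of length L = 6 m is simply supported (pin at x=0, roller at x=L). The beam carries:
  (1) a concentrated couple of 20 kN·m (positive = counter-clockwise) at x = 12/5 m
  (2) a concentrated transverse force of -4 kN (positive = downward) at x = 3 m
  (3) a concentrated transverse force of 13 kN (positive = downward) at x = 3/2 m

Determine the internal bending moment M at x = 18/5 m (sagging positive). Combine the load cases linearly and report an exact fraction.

Load 1 — applied couple M₀=20 kN·m at a=12/5 m (b=L-a=18/5):
  M_1 = M₀x/L - M₀  [x>a] = 20·(18/5)/6 - 20 = -8 kN·m
Load 2 — point force P=-4 kN at a=3 m (b=L-a=3):
  M_2 = Pa(L-x)/L  [x>a] = (-4)·3·(6-(18/5))/6 = -24/5 kN·m
Load 3 — point force P=13 kN at a=3/2 m (b=L-a=9/2):
  M_3 = Pa(L-x)/L  [x>a] = 13·(3/2)·(6-(18/5))/6 = 39/5 kN·m
Superposition: M = Σ M_i = -5 kN·m ≈ -5.000000 kN·m

M(18/5) = -5 kN·m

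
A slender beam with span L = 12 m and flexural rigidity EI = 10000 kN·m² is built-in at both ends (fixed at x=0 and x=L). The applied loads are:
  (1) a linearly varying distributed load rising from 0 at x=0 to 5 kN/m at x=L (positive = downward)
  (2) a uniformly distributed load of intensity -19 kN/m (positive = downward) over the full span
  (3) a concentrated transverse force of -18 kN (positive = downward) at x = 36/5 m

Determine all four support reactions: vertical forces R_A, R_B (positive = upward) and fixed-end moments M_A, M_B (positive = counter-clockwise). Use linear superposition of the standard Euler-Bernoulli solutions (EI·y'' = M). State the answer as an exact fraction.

R_A = -13917/125 kN, M_A = -28092/125 kN·m, R_B = -13083/125 kN, M_B = 27888/125 kN·m

Load 1 — triangular load w₀=5 kN/m (0→w₀ over full span):
  R_A = 3w₀L/20 = 3·5·12/20 = 9 kN
  M_A = w₀L²/30 = 5·12²/30 = 24 kN·m
  R_B = 7w₀L/20 = 7·5·12/20 = 21 kN
  M_B = -w₀L²/20 = -5·12²/20 = -36 kN·m
Load 2 — uniform load w=-19 kN/m over full span:
  R_A = wL/2 = (-19)·12/2 = -114 kN
  M_A = wL²/12 = (-19)·12²/12 = -228 kN·m
  R_B = wL/2 = (-19)·12/2 = -114 kN
  M_B = -wL²/12 = -(-19)·12²/12 = 228 kN·m
Load 3 — point force P=-18 kN at a=36/5 m (b=L-a=24/5):
  R_A = Pb²(3a+b)/L³ = (-18)·(24/5)²·(3·(36/5)+(24/5))/12³ = -792/125 kN
  M_A = Pab²/L² = (-18)·(36/5)·(24/5)²/12² = -2592/125 kN·m
  R_B = Pa²(a+3b)/L³ = (-18)·(36/5)²·((36/5)+3·(24/5))/12³ = -1458/125 kN
  M_B = -Pa²b/L² = -(-18)·(36/5)²·(24/5)/12² = 3888/125 kN·m
Superposition: R_A = -13917/125 kN, M_A = -28092/125 kN·m, R_B = -13083/125 kN, M_B = 27888/125 kN·m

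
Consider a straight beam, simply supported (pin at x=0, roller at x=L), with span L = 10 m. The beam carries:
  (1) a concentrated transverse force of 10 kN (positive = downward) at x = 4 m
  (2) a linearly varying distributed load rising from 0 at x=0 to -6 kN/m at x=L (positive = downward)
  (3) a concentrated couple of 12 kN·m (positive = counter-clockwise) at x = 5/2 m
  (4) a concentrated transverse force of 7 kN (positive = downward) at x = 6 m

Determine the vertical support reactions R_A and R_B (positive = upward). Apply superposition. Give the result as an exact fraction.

R_A = 0 kN, R_B = -13 kN

Load 1 — point force P=10 kN at a=4 m (b=L-a=6):
  R_A = Pb/L = 10·6/10 = 6 kN
  R_B = Pa/L = 10·4/10 = 4 kN
Load 2 — triangular load w₀=-6 kN/m (0→w₀ over full span):
  R_A = w₀L/6 = (-6)·10/6 = -10 kN
  R_B = w₀L/3 = (-6)·10/3 = -20 kN
Load 3 — applied couple M₀=12 kN·m at a=5/2 m (b=L-a=15/2):
  R_A = M₀/L = 12/10 = 6/5 kN
  R_B = -M₀/L = -12/10 = -6/5 kN
Load 4 — point force P=7 kN at a=6 m (b=L-a=4):
  R_A = Pb/L = 7·4/10 = 14/5 kN
  R_B = Pa/L = 7·6/10 = 21/5 kN
Superposition: R_A = 0 kN, R_B = -13 kN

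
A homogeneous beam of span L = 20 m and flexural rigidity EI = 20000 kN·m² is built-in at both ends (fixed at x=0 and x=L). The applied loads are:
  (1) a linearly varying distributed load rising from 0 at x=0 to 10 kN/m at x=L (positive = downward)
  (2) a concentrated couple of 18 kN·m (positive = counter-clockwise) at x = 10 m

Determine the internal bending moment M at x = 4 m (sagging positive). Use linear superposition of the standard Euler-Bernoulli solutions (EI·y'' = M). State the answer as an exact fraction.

M(4) = -533/30 kN·m

Load 1 — triangular load w₀=10 kN/m (0→w₀ over full span):
  M_1 = 3w₀Lx/20 - w₀L²/30 - w₀x³/(6L) = 3·10·20·4/20 - 10·20²/30 - 10·4³/(6·20) = -56/3 kN·m
Load 2 — applied couple M₀=18 kN·m at a=10 m (b=L-a=10):
  M_2 = R_Ax - M_A  [x≤a] with R_A=27/20, M_A=9/2 = (27/20)·4 - (9/2) = 9/10 kN·m
Superposition: M = Σ M_i = -533/30 kN·m ≈ -17.766667 kN·m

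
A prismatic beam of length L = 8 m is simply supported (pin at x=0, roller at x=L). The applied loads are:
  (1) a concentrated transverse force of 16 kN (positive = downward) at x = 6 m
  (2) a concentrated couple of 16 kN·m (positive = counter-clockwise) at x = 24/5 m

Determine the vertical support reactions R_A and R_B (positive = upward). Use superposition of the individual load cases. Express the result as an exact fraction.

R_A = 6 kN, R_B = 10 kN

Load 1 — point force P=16 kN at a=6 m (b=L-a=2):
  R_A = Pb/L = 16·2/8 = 4 kN
  R_B = Pa/L = 16·6/8 = 12 kN
Load 2 — applied couple M₀=16 kN·m at a=24/5 m (b=L-a=16/5):
  R_A = M₀/L = 16/8 = 2 kN
  R_B = -M₀/L = -16/8 = -2 kN
Superposition: R_A = 6 kN, R_B = 10 kN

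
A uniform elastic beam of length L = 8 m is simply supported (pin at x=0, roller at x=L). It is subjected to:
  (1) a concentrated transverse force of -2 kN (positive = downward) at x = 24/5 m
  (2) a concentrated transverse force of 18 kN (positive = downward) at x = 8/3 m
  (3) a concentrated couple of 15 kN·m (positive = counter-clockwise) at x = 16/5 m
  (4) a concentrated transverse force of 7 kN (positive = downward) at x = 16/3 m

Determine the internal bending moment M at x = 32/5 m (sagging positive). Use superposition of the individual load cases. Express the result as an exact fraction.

Load 1 — point force P=-2 kN at a=24/5 m (b=L-a=16/5):
  M_1 = Pa(L-x)/L  [x>a] = (-2)·(24/5)·(8-(32/5))/8 = -48/25 kN·m
Load 2 — point force P=18 kN at a=8/3 m (b=L-a=16/3):
  M_2 = Pa(L-x)/L  [x>a] = 18·(8/3)·(8-(32/5))/8 = 48/5 kN·m
Load 3 — applied couple M₀=15 kN·m at a=16/5 m (b=L-a=24/5):
  M_3 = M₀x/L - M₀  [x>a] = 15·(32/5)/8 - 15 = -3 kN·m
Load 4 — point force P=7 kN at a=16/3 m (b=L-a=8/3):
  M_4 = Pa(L-x)/L  [x>a] = 7·(16/3)·(8-(32/5))/8 = 112/15 kN·m
Superposition: M = Σ M_i = 911/75 kN·m ≈ 12.146667 kN·m

M(32/5) = 911/75 kN·m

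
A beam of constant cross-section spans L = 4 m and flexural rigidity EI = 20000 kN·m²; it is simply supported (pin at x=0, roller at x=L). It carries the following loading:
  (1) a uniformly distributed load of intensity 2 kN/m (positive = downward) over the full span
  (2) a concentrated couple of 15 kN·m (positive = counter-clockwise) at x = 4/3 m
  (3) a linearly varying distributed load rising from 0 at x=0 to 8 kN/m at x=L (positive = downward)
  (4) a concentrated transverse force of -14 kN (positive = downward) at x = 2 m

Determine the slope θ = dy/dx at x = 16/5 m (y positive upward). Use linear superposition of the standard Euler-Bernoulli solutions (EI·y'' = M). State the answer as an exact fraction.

Load 1 — uniform load w=2 kN/m over full span:
  θ_1 = -w(L³-6Lx²+4x³)/(24EI) = -2·(4³-6·4·(16/5)²+4·(16/5)³)/(24·20000) = 33/156250 rad
Load 2 — applied couple M₀=15 kN·m at a=4/3 m (b=L-a=8/3):
  θ_2 = (M₀x²/(2L)-M₀(x-a)+C₁)/EI  [x>a] with C₁=M₀(3b²-L²)/(6L)=10/3 = (15·(16/5)²/(2·4)-15·((16/5)-(4/3))+(10/3))/20000 = -41/150000 rad
Load 3 — triangular load w₀=8 kN/m (0→w₀ over full span):
  θ_3 = -w₀(7L⁴-30L²x²+15x⁴)/(360LEI) = -8·(7·4⁴-30·4²·(16/5)²+15·(16/5)⁴)/(360·4·20000) = 1514/3515625 rad
Load 4 — point force P=-14 kN at a=2 m (b=L-a=2):
  θ_4 = -Pa(2L²-6Lx+3x²+a²)/(6LEI)  [x>a] = -(-14)·2·(2·4²-6·4·(16/5)+3·(16/5)²+2²)/(6·4·20000) = -147/250000 rad
Superposition: θ = Σ θ_i = -6173/28125000 rad ≈ -0.000219 rad

θ(16/5) = -6173/28125000 rad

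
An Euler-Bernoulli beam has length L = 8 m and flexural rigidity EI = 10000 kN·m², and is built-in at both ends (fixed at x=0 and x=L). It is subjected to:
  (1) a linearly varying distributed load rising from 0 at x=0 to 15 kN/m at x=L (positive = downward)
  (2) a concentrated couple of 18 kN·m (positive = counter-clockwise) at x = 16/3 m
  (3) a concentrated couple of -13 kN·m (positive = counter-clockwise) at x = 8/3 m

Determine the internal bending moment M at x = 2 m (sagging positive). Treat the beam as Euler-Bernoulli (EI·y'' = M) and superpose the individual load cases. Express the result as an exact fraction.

M(2) = -17/6 kN·m

Load 1 — triangular load w₀=15 kN/m (0→w₀ over full span):
  M_1 = 3w₀Lx/20 - w₀L²/30 - w₀x³/(6L) = 3·15·8·2/20 - 15·8²/30 - 15·2³/(6·8) = 3/2 kN·m
Load 2 — applied couple M₀=18 kN·m at a=16/3 m (b=L-a=8/3):
  M_2 = R_Ax - M_A  [x≤a] with R_A=3, M_A=6 = 3·2 - 6 = 0 kN·m
Load 3 — applied couple M₀=-13 kN·m at a=8/3 m (b=L-a=16/3):
  M_3 = R_Ax - M_A  [x≤a] with R_A=-13/6, M_A=0 = (-13/6)·2 - 0 = -13/3 kN·m
Superposition: M = Σ M_i = -17/6 kN·m ≈ -2.833333 kN·m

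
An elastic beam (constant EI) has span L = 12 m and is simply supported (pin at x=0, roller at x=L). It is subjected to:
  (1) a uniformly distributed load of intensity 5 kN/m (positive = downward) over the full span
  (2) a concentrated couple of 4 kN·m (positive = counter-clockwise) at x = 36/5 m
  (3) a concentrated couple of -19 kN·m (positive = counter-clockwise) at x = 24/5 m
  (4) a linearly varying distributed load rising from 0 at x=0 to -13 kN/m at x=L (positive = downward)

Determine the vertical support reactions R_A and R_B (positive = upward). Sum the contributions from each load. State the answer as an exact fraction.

Load 1 — uniform load w=5 kN/m over full span:
  R_A = wL/2 = 5·12/2 = 30 kN
  R_B = wL/2 = 5·12/2 = 30 kN
Load 2 — applied couple M₀=4 kN·m at a=36/5 m (b=L-a=24/5):
  R_A = M₀/L = 4/12 = 1/3 kN
  R_B = -M₀/L = -4/12 = -1/3 kN
Load 3 — applied couple M₀=-19 kN·m at a=24/5 m (b=L-a=36/5):
  R_A = M₀/L = (-19)/12 = -19/12 kN
  R_B = -M₀/L = -(-19)/12 = 19/12 kN
Load 4 — triangular load w₀=-13 kN/m (0→w₀ over full span):
  R_A = w₀L/6 = (-13)·12/6 = -26 kN
  R_B = w₀L/3 = (-13)·12/3 = -52 kN
Superposition: R_A = 11/4 kN, R_B = -83/4 kN

R_A = 11/4 kN, R_B = -83/4 kN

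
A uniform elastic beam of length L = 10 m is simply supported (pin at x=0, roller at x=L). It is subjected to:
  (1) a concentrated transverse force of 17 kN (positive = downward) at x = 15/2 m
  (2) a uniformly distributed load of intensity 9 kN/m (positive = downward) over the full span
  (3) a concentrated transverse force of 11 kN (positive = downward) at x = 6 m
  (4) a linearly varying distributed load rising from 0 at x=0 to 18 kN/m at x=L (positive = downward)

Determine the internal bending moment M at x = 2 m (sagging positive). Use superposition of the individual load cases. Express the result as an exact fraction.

Load 1 — point force P=17 kN at a=15/2 m (b=L-a=5/2):
  M_1 = Pbx/L  [x≤a] = 17·(5/2)·2/10 = 17/2 kN·m
Load 2 — uniform load w=9 kN/m over full span:
  M_2 = wx(L-x)/2 = 9·2·(10-2)/2 = 72 kN·m
Load 3 — point force P=11 kN at a=6 m (b=L-a=4):
  M_3 = Pbx/L  [x≤a] = 11·4·2/10 = 44/5 kN·m
Load 4 — triangular load w₀=18 kN/m (0→w₀ over full span):
  M_4 = w₀Lx/6 - w₀x³/(6L) = 18·10·2/6 - 18·2³/(6·10) = 288/5 kN·m
Superposition: M = Σ M_i = 1469/10 kN·m ≈ 146.900000 kN·m

M(2) = 1469/10 kN·m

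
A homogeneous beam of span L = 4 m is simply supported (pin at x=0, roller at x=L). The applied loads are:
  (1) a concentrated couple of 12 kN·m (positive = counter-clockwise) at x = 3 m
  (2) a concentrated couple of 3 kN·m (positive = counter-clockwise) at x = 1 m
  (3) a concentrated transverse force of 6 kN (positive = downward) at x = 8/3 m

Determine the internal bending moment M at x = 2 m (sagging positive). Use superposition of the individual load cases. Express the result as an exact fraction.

M(2) = 17/2 kN·m

Load 1 — applied couple M₀=12 kN·m at a=3 m (b=L-a=1):
  M_1 = M₀x/L  [x≤a] = 12·2/4 = 6 kN·m
Load 2 — applied couple M₀=3 kN·m at a=1 m (b=L-a=3):
  M_2 = M₀x/L - M₀  [x>a] = 3·2/4 - 3 = -3/2 kN·m
Load 3 — point force P=6 kN at a=8/3 m (b=L-a=4/3):
  M_3 = Pbx/L  [x≤a] = 6·(4/3)·2/4 = 4 kN·m
Superposition: M = Σ M_i = 17/2 kN·m ≈ 8.500000 kN·m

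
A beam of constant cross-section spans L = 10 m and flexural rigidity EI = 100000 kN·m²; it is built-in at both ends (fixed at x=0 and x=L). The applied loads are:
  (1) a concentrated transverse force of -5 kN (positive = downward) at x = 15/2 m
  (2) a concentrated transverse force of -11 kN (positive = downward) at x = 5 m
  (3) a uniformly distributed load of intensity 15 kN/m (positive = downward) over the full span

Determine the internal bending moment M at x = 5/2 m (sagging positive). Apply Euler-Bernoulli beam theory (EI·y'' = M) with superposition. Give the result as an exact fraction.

M(5/2) = 1025/64 kN·m

Load 1 — point force P=-5 kN at a=15/2 m (b=L-a=5/2):
  M_1 = Pb²(3a+b)x/L³ - Pab²/L²  [x≤a] = (-5)·(5/2)²·(3·(15/2)+(5/2))·(5/2)/10³ - (-5)·(15/2)·(5/2)²/10² = 25/64 kN·m
Load 2 — point force P=-11 kN at a=5 m (b=L-a=5):
  M_2 = Pb²(3a+b)x/L³ - Pab²/L²  [x≤a] = (-11)·5²·(3·5+5)·(5/2)/10³ - (-11)·5·5²/10² = 0 kN·m
Load 3 — uniform load w=15 kN/m over full span:
  M_3 = wLx/2 - wL²/12 - wx²/2 = 15·10·(5/2)/2 - 15·10²/12 - 15·(5/2)²/2 = 125/8 kN·m
Superposition: M = Σ M_i = 1025/64 kN·m ≈ 16.015625 kN·m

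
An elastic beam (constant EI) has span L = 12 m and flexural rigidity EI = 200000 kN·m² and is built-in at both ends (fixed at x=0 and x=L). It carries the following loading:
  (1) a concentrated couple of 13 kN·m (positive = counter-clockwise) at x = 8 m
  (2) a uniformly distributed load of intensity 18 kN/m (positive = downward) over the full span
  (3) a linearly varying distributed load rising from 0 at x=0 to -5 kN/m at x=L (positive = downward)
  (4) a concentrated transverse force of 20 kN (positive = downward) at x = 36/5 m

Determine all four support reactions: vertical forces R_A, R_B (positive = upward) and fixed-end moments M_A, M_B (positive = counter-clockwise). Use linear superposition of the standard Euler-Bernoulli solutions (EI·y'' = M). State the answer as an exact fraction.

Load 1 — applied couple M₀=13 kN·m at a=8 m (b=L-a=4):
  R_A = 6M₀ab/L³ = 6·13·8·4/12³ = 13/9 kN
  M_A = M₀b(2a-b)/L² = 13·4·(2·8-4)/12² = 13/3 kN·m
  R_B = -6M₀ab/L³ = -6·13·8·4/12³ = -13/9 kN
  M_B = M₀a(2b-a)/L² = 13·8·(2·4-8)/12² = 0 kN·m
Load 2 — uniform load w=18 kN/m over full span:
  R_A = wL/2 = 18·12/2 = 108 kN
  M_A = wL²/12 = 18·12²/12 = 216 kN·m
  R_B = wL/2 = 18·12/2 = 108 kN
  M_B = -wL²/12 = -18·12²/12 = -216 kN·m
Load 3 — triangular load w₀=-5 kN/m (0→w₀ over full span):
  R_A = 3w₀L/20 = 3·(-5)·12/20 = -9 kN
  M_A = w₀L²/30 = (-5)·12²/30 = -24 kN·m
  R_B = 7w₀L/20 = 7·(-5)·12/20 = -21 kN
  M_B = -w₀L²/20 = -(-5)·12²/20 = 36 kN·m
Load 4 — point force P=20 kN at a=36/5 m (b=L-a=24/5):
  R_A = Pb²(3a+b)/L³ = 20·(24/5)²·(3·(36/5)+(24/5))/12³ = 176/25 kN
  M_A = Pab²/L² = 20·(36/5)·(24/5)²/12² = 576/25 kN·m
  R_B = Pa²(a+3b)/L³ = 20·(36/5)²·((36/5)+3·(24/5))/12³ = 324/25 kN
  M_B = -Pa²b/L² = -20·(36/5)²·(24/5)/12² = -864/25 kN·m
Superposition: R_A = 24184/225 kN, M_A = 16453/75 kN·m, R_B = 22166/225 kN, M_B = -5364/25 kN·m

R_A = 24184/225 kN, M_A = 16453/75 kN·m, R_B = 22166/225 kN, M_B = -5364/25 kN·m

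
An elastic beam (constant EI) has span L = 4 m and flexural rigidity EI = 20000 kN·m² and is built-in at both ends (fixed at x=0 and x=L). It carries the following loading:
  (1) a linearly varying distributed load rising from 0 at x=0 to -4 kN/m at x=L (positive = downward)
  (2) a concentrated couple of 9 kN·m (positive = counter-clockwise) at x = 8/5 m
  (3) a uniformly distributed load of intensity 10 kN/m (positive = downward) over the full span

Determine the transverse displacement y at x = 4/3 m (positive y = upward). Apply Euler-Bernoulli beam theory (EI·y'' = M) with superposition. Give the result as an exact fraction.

y(4/3) = -9031/45562500 m

Load 1 — triangular load w₀=-4 kN/m (0→w₀ over full span):
  y_1 = -w₀x²(L-x)²(x+2L)/(120LEI) = -(-4)·(4/3)²·(4-(4/3))²·((4/3)+2·4)/(120·4·20000) = 112/2278125 m
Load 2 — applied couple M₀=9 kN·m at a=8/5 m (b=L-a=12/5):
  y_2 = (R_Ax³/6 - M_Ax²/2)/EI  [x≤a] with R_A=81/25, M_A=27/25 = ((81/25)·(4/3)³/6 - (27/25)·(4/3)²/2)/20000 = 1/62500 m
Load 3 — uniform load w=10 kN/m over full span:
  y_3 = -wx²(L-x)²/(24EI) = -10·(4/3)²·(4-(4/3))²/(24·20000) = -8/30375 m
Superposition: y = Σ y_i = -9031/45562500 m ≈ -0.000198 m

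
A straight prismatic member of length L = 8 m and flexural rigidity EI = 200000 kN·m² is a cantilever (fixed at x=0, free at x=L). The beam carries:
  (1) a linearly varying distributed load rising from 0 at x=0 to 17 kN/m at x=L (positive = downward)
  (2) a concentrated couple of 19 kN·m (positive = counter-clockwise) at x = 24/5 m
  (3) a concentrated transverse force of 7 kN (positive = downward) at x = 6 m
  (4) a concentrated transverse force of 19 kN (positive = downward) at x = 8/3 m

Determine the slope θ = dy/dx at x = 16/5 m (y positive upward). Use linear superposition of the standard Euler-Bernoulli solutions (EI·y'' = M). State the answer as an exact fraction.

Load 1 — triangular load w₀=17 kN/m (0→w₀ over full span):
  θ_1 = (w₀Lx²/4-w₀L²x/3-w₀x⁴/(24L))/EI = (17·8·(16/5)²/4-17·8²·(16/5)/3-17·(16/5)⁴/(24·8))/200000 = -8024/1953125 rad
Load 2 — applied couple M₀=19 kN·m at a=24/5 m (b=L-a=16/5):
  θ_2 = M₀x/EI  [x≤a] = 19·(16/5)/200000 = 19/62500 rad
Load 3 — point force P=7 kN at a=6 m (b=L-a=2):
  θ_3 = -Px(2a-x)/(2EI)  [x≤a] = -7·(16/5)·(2·6-(16/5))/(2·200000) = -77/156250 rad
Load 4 — point force P=19 kN at a=8/3 m (b=L-a=16/3):
  θ_4 = -Pa²/(2EI)  [x>a] = -19·(8/3)²/(2·200000) = -19/56250 rad
Superposition: θ = Σ θ_i = -325889/70312500 rad ≈ -0.004635 rad

θ(16/5) = -325889/70312500 rad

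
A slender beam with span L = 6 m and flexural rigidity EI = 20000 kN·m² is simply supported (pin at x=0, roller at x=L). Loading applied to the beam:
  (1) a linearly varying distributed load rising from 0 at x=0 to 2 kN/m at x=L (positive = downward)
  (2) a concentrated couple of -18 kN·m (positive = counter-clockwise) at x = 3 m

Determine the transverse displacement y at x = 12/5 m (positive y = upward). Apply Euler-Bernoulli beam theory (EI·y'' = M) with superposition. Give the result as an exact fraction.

Load 1 — triangular load w₀=2 kN/m (0→w₀ over full span):
  y_1 = -w₀x(7L⁴-10L²x²+3x⁴)/(360LEI) = -2·(12/5)·(7·6⁴-10·6²·(12/5)²+3·(12/5)⁴)/(360·6·20000) = -30807/39062500 m
Load 2 — applied couple M₀=-18 kN·m at a=3 m (b=L-a=3):
  y_2 = (M₀x³/(6L)+C₁x)/EI  [x≤a] with C₁=M₀(3b²-L²)/(6L)=9/2 = ((-18)·(12/5)³/(6·6)+(9/2)·(12/5))/20000 = 243/1250000 m
Superposition: y = Σ y_i = -92853/156250000 m ≈ -0.000594 m

y(12/5) = -92853/156250000 m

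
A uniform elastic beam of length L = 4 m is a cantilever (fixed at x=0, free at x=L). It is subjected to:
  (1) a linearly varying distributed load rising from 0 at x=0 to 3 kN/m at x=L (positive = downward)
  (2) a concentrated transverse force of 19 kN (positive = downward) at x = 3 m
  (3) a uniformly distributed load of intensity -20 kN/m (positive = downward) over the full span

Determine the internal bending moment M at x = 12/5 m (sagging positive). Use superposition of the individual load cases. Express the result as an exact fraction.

Load 1 — triangular load w₀=3 kN/m (0→w₀ over full span):
  M_1 = w₀Lx/2 - w₀L²/3 - w₀x³/(6L) = 3·4·(12/5)/2 - 3·4²/3 - 3·(12/5)³/(6·4) = -416/125 kN·m
Load 2 — point force P=19 kN at a=3 m (b=L-a=1):
  M_2 = -P(a-x)  [x≤a] = -19·(3-(12/5)) = -57/5 kN·m
Load 3 — uniform load w=-20 kN/m over full span:
  M_3 = -w(L-x)²/2 = -(-20)·(4-(12/5))²/2 = 128/5 kN·m
Superposition: M = Σ M_i = 1359/125 kN·m ≈ 10.872000 kN·m

M(12/5) = 1359/125 kN·m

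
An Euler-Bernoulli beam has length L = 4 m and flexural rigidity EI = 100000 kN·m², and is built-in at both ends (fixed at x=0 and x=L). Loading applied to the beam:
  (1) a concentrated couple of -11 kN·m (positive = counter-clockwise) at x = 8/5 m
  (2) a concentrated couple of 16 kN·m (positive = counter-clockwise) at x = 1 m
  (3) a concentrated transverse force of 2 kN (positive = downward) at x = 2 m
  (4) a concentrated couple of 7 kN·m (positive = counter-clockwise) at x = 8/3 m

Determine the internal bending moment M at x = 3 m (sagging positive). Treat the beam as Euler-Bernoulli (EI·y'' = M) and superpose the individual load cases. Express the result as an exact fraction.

Load 1 — applied couple M₀=-11 kN·m at a=8/5 m (b=L-a=12/5):
  M_1 = R_Ax - M_A - M₀  [x>a] with R_A=-99/25, M_A=-33/25 = (-99/25)·3 - (-33/25) - (-11) = 11/25 kN·m
Load 2 — applied couple M₀=16 kN·m at a=1 m (b=L-a=3):
  M_2 = R_Ax - M_A - M₀  [x>a] with R_A=9/2, M_A=-3 = (9/2)·3 - (-3) - 16 = 1/2 kN·m
Load 3 — point force P=2 kN at a=2 m (b=L-a=2):
  M_3 = Pa²(a+3b)(L-x)/L³ - Pa²b/L²  [x>a] = 2·2²·(2+3·2)·(4-3)/4³ - 2·2²·2/4² = 0 kN·m
Load 4 — applied couple M₀=7 kN·m at a=8/3 m (b=L-a=4/3):
  M_4 = R_Ax - M_A - M₀  [x>a] with R_A=7/3, M_A=7/3 = (7/3)·3 - (7/3) - 7 = -7/3 kN·m
Superposition: M = Σ M_i = -209/150 kN·m ≈ -1.393333 kN·m

M(3) = -209/150 kN·m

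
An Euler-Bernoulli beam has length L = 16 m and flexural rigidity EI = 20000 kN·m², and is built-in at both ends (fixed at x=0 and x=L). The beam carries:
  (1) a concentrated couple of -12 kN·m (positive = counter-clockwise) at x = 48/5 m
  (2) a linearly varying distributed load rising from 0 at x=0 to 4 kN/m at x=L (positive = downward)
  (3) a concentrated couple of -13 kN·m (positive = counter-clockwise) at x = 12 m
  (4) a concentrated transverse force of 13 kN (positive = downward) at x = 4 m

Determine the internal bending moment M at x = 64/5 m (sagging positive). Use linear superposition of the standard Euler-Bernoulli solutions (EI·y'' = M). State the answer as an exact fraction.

M(64/5) = 32963/6000 kN·m

Load 1 — applied couple M₀=-12 kN·m at a=48/5 m (b=L-a=32/5):
  M_1 = R_Ax - M_A - M₀  [x>a] with R_A=-27/25, M_A=-96/25 = (-27/25)·(64/5) - (-96/25) - (-12) = 252/125 kN·m
Load 2 — triangular load w₀=4 kN/m (0→w₀ over full span):
  M_2 = 3w₀Lx/20 - w₀L²/30 - w₀x³/(6L) = 3·4·16·(64/5)/20 - 4·16²/30 - 4·(64/5)³/(6·16) = 512/375 kN·m
Load 3 — applied couple M₀=-13 kN·m at a=12 m (b=L-a=4):
  M_3 = R_Ax - M_A - M₀  [x>a] with R_A=-117/128, M_A=-65/16 = (-117/128)·(64/5) - (-65/16) - (-13) = 429/80 kN·m
Load 4 — point force P=13 kN at a=4 m (b=L-a=12):
  M_4 = Pa²(a+3b)(L-x)/L³ - Pa²b/L²  [x>a] = 13·4²·(4+3·12)·(16-(64/5))/16³ - 13·4²·12/16² = -13/4 kN·m
Superposition: M = Σ M_i = 32963/6000 kN·m ≈ 5.493833 kN·m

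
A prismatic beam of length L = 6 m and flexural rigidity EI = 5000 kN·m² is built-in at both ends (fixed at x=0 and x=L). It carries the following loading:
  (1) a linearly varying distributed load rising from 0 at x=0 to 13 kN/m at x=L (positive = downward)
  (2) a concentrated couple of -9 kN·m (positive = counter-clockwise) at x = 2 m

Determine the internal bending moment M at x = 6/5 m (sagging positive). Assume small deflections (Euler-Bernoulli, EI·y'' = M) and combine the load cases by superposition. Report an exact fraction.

M(6/5) = -573/125 kN·m

Load 1 — triangular load w₀=13 kN/m (0→w₀ over full span):
  M_1 = 3w₀Lx/20 - w₀L²/30 - w₀x³/(6L) = 3·13·6·(6/5)/20 - 13·6²/30 - 13·(6/5)³/(6·6) = -273/125 kN·m
Load 2 — applied couple M₀=-9 kN·m at a=2 m (b=L-a=4):
  M_2 = R_Ax - M_A  [x≤a] with R_A=-2, M_A=0 = (-2)·(6/5) - 0 = -12/5 kN·m
Superposition: M = Σ M_i = -573/125 kN·m ≈ -4.584000 kN·m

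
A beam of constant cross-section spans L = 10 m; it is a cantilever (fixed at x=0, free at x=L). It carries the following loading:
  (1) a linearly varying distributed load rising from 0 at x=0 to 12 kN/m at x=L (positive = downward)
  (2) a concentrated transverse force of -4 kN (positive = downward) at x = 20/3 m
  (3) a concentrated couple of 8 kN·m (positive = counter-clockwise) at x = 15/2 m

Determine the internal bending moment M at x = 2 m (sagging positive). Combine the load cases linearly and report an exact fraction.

M(2) = -3824/15 kN·m

Load 1 — triangular load w₀=12 kN/m (0→w₀ over full span):
  M_1 = w₀Lx/2 - w₀L²/3 - w₀x³/(6L) = 12·10·2/2 - 12·10²/3 - 12·2³/(6·10) = -1408/5 kN·m
Load 2 — point force P=-4 kN at a=20/3 m (b=L-a=10/3):
  M_2 = -P(a-x)  [x≤a] = -(-4)·((20/3)-2) = 56/3 kN·m
Load 3 — applied couple M₀=8 kN·m at a=15/2 m (b=L-a=5/2):
  M_3 = M₀  [x≤a] = 8 = 8 kN·m
Superposition: M = Σ M_i = -3824/15 kN·m ≈ -254.933333 kN·m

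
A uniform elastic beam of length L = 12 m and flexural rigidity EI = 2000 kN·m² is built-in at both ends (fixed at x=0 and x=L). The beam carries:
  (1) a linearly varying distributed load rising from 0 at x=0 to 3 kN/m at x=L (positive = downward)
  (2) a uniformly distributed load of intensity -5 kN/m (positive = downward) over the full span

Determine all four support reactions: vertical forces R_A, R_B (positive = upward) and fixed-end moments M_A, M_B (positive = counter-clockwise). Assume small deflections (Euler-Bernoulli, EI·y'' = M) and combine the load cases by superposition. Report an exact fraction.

Load 1 — triangular load w₀=3 kN/m (0→w₀ over full span):
  R_A = 3w₀L/20 = 3·3·12/20 = 27/5 kN
  M_A = w₀L²/30 = 3·12²/30 = 72/5 kN·m
  R_B = 7w₀L/20 = 7·3·12/20 = 63/5 kN
  M_B = -w₀L²/20 = -3·12²/20 = -108/5 kN·m
Load 2 — uniform load w=-5 kN/m over full span:
  R_A = wL/2 = (-5)·12/2 = -30 kN
  M_A = wL²/12 = (-5)·12²/12 = -60 kN·m
  R_B = wL/2 = (-5)·12/2 = -30 kN
  M_B = -wL²/12 = -(-5)·12²/12 = 60 kN·m
Superposition: R_A = -123/5 kN, M_A = -228/5 kN·m, R_B = -87/5 kN, M_B = 192/5 kN·m

R_A = -123/5 kN, M_A = -228/5 kN·m, R_B = -87/5 kN, M_B = 192/5 kN·m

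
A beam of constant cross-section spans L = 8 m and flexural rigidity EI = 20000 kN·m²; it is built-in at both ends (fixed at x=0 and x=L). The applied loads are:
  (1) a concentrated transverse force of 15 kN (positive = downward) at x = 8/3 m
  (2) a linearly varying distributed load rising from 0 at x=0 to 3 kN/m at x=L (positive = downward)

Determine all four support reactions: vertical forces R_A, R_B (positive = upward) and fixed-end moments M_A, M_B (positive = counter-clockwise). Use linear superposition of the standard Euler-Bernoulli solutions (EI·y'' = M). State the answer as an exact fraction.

Load 1 — point force P=15 kN at a=8/3 m (b=L-a=16/3):
  R_A = Pb²(3a+b)/L³ = 15·(16/3)²·(3·(8/3)+(16/3))/8³ = 100/9 kN
  M_A = Pab²/L² = 15·(8/3)·(16/3)²/8² = 160/9 kN·m
  R_B = Pa²(a+3b)/L³ = 15·(8/3)²·((8/3)+3·(16/3))/8³ = 35/9 kN
  M_B = -Pa²b/L² = -15·(8/3)²·(16/3)/8² = -80/9 kN·m
Load 2 — triangular load w₀=3 kN/m (0→w₀ over full span):
  R_A = 3w₀L/20 = 3·3·8/20 = 18/5 kN
  M_A = w₀L²/30 = 3·8²/30 = 32/5 kN·m
  R_B = 7w₀L/20 = 7·3·8/20 = 42/5 kN
  M_B = -w₀L²/20 = -3·8²/20 = -48/5 kN·m
Superposition: R_A = 662/45 kN, M_A = 1088/45 kN·m, R_B = 553/45 kN, M_B = -832/45 kN·m

R_A = 662/45 kN, M_A = 1088/45 kN·m, R_B = 553/45 kN, M_B = -832/45 kN·m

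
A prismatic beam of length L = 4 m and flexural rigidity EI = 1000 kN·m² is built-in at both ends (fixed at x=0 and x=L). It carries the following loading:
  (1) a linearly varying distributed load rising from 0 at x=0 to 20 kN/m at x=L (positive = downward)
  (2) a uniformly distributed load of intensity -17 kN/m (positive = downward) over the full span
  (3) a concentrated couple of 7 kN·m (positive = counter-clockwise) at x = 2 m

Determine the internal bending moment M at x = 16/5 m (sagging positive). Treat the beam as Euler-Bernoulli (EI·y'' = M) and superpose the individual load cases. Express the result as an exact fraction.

M(16/5) = 59/60 kN·m

Load 1 — triangular load w₀=20 kN/m (0→w₀ over full span):
  M_1 = 3w₀Lx/20 - w₀L²/30 - w₀x³/(6L) = 3·20·4·(16/5)/20 - 20·4²/30 - 20·(16/5)³/(6·4) = 32/75 kN·m
Load 2 — uniform load w=-17 kN/m over full span:
  M_2 = wLx/2 - wL²/12 - wx²/2 = (-17)·4·(16/5)/2 - (-17)·4²/12 - (-17)·(16/5)²/2 = 68/75 kN·m
Load 3 — applied couple M₀=7 kN·m at a=2 m (b=L-a=2):
  M_3 = R_Ax - M_A - M₀  [x>a] with R_A=21/8, M_A=7/4 = (21/8)·(16/5) - (7/4) - 7 = -7/20 kN·m
Superposition: M = Σ M_i = 59/60 kN·m ≈ 0.983333 kN·m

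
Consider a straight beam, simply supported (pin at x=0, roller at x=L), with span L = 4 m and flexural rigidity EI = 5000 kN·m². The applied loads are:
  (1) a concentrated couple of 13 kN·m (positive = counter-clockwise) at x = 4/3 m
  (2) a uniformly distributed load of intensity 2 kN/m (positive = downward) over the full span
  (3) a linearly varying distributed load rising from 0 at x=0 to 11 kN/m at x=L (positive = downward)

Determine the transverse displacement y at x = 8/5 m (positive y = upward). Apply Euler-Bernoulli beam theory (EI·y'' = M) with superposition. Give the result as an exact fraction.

y(8/5) = -33411/9765625 m

Load 1 — applied couple M₀=13 kN·m at a=4/3 m (b=L-a=8/3):
  y_1 = (M₀x³/(6L)-M₀(x-a)²/2+C₁x)/EI  [x>a] with C₁=M₀(3b²-L²)/(6L)=26/9 = (13·(8/5)³/(6·4)-13·((8/5)-(4/3))²/2+(26/9)·(8/5))/5000 = 299/234375 m
Load 2 — uniform load w=2 kN/m over full span:
  y_2 = -wx(L³-2Lx²+x³)/(24EI) = -2·(8/5)·(4³-2·4·(8/5)²+(8/5)³)/(24·5000) = -496/390625 m
Load 3 — triangular load w₀=11 kN/m (0→w₀ over full span):
  y_3 = -w₀x(7L⁴-10L²x²+3x⁴)/(360LEI) = -11·(8/5)·(7·4⁴-10·4²·(8/5)²+3·(8/5)⁴)/(360·4·5000) = -100408/29296875 m
Superposition: y = Σ y_i = -33411/9765625 m ≈ -0.003421 m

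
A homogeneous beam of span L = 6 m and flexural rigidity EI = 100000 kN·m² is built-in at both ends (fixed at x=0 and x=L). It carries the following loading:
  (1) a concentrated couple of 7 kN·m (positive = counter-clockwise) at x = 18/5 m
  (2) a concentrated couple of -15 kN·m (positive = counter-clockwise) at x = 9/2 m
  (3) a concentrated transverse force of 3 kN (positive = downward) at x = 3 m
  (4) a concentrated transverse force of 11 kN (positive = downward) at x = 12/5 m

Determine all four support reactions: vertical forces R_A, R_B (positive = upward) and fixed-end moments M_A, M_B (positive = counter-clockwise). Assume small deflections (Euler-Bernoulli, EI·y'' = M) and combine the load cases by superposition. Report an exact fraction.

R_A = 14991/2000 kN, M_A = 18613/2000 kN·m, R_B = 13009/2000 kN, M_B = -9867/2000 kN·m

Load 1 — applied couple M₀=7 kN·m at a=18/5 m (b=L-a=12/5):
  R_A = 6M₀ab/L³ = 6·7·(18/5)·(12/5)/6³ = 42/25 kN
  M_A = M₀b(2a-b)/L² = 7·(12/5)·(2·(18/5)-(12/5))/6² = 56/25 kN·m
  R_B = -6M₀ab/L³ = -6·7·(18/5)·(12/5)/6³ = -42/25 kN
  M_B = M₀a(2b-a)/L² = 7·(18/5)·(2·(12/5)-(18/5))/6² = 21/25 kN·m
Load 2 — applied couple M₀=-15 kN·m at a=9/2 m (b=L-a=3/2):
  R_A = 6M₀ab/L³ = 6·(-15)·(9/2)·(3/2)/6³ = -45/16 kN
  M_A = M₀b(2a-b)/L² = (-15)·(3/2)·(2·(9/2)-(3/2))/6² = -75/16 kN·m
  R_B = -6M₀ab/L³ = -6·(-15)·(9/2)·(3/2)/6³ = 45/16 kN
  M_B = M₀a(2b-a)/L² = (-15)·(9/2)·(2·(3/2)-(9/2))/6² = 45/16 kN·m
Load 3 — point force P=3 kN at a=3 m (b=L-a=3):
  R_A = Pb²(3a+b)/L³ = 3·3²·(3·3+3)/6³ = 3/2 kN
  M_A = Pab²/L² = 3·3·3²/6² = 9/4 kN·m
  R_B = Pa²(a+3b)/L³ = 3·3²·(3+3·3)/6³ = 3/2 kN
  M_B = -Pa²b/L² = -3·3²·3/6² = -9/4 kN·m
Load 4 — point force P=11 kN at a=12/5 m (b=L-a=18/5):
  R_A = Pb²(3a+b)/L³ = 11·(18/5)²·(3·(12/5)+(18/5))/6³ = 891/125 kN
  M_A = Pab²/L² = 11·(12/5)·(18/5)²/6² = 1188/125 kN·m
  R_B = Pa²(a+3b)/L³ = 11·(12/5)²·((12/5)+3·(18/5))/6³ = 484/125 kN
  M_B = -Pa²b/L² = -11·(12/5)²·(18/5)/6² = -792/125 kN·m
Superposition: R_A = 14991/2000 kN, M_A = 18613/2000 kN·m, R_B = 13009/2000 kN, M_B = -9867/2000 kN·m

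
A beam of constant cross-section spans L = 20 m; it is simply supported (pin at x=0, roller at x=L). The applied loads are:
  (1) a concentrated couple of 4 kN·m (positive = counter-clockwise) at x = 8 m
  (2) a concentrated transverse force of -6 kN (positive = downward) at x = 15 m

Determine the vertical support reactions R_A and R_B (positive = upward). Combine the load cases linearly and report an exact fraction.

R_A = -13/10 kN, R_B = -47/10 kN

Load 1 — applied couple M₀=4 kN·m at a=8 m (b=L-a=12):
  R_A = M₀/L = 4/20 = 1/5 kN
  R_B = -M₀/L = -4/20 = -1/5 kN
Load 2 — point force P=-6 kN at a=15 m (b=L-a=5):
  R_A = Pb/L = (-6)·5/20 = -3/2 kN
  R_B = Pa/L = (-6)·15/20 = -9/2 kN
Superposition: R_A = -13/10 kN, R_B = -47/10 kN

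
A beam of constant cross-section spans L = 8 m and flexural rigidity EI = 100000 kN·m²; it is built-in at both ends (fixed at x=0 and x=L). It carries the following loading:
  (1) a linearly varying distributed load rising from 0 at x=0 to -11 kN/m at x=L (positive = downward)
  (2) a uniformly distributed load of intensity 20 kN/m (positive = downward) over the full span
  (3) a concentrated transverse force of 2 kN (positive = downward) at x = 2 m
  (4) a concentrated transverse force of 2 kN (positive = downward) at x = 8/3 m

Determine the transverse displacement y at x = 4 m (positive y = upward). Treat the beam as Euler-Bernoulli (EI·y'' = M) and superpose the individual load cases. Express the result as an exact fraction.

Load 1 — triangular load w₀=-11 kN/m (0→w₀ over full span):
  y_1 = -w₀x²(L-x)²(x+2L)/(120LEI) = -(-11)·4²·(8-4)²·(4+2·8)/(120·8·100000) = 11/18750 m
Load 2 — uniform load w=20 kN/m over full span:
  y_2 = -wx²(L-x)²/(24EI) = -20·4²·(8-4)²/(24·100000) = -4/1875 m
Load 3 — point force P=2 kN at a=2 m (b=L-a=6):
  y_3 = -Pa²(L-x)²(3bL-(3b+a)(L-x))/(6L³EI)  [x>a] = -2·2²·(8-4)²·(3·6·8-(3·6+2)·(8-4))/(6·8³·100000) = -1/37500 m
Load 4 — point force P=2 kN at a=8/3 m (b=L-a=16/3):
  y_4 = -Pa²(L-x)²(3bL-(3b+a)(L-x))/(6L³EI)  [x>a] = -2·(8/3)²·(8-4)²·(3·(16/3)·8-(3·(16/3)+(8/3))·(8-4))/(6·8³·100000) = -2/50625 m
Superposition: y = Σ y_i = -1633/1012500 m ≈ -0.001613 m

y(4) = -1633/1012500 m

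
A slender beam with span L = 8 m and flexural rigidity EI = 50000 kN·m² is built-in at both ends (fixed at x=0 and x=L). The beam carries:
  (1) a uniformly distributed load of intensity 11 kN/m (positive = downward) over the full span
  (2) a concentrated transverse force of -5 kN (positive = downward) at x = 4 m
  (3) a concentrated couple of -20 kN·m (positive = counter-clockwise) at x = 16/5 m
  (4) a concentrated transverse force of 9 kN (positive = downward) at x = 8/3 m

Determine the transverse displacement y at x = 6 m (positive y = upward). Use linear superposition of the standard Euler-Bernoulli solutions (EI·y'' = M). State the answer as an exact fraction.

Load 1 — uniform load w=11 kN/m over full span:
  y_1 = -wx²(L-x)²/(24EI) = -11·6²·(8-6)²/(24·50000) = -33/25000 m
Load 2 — point force P=-5 kN at a=4 m (b=L-a=4):
  y_2 = -Pa²(L-x)²(3bL-(3b+a)(L-x))/(6L³EI)  [x>a] = -(-5)·4²·(8-6)²·(3·4·8-(3·4+4)·(8-6))/(6·8³·50000) = 1/7500 m
Load 3 — applied couple M₀=-20 kN·m at a=16/5 m (b=L-a=24/5):
  y_3 = (R_Ax³/6 - M_Ax²/2 - M₀(x-a)²/2)/EI  [x>a] with R_A=-18/5, M_A=-12/5 = ((-18/5)·6³/6 - (-12/5)·6²/2 - (-20)·(6-(16/5))²/2)/50000 = -1/6250 m
Load 4 — point force P=9 kN at a=8/3 m (b=L-a=16/3):
  y_4 = -Pa²(L-x)²(3bL-(3b+a)(L-x))/(6L³EI)  [x>a] = -9·(8/3)²·(8-6)²·(3·(16/3)·8-(3·(16/3)+(8/3))·(8-6))/(6·8³·50000) = -17/112500 m
Superposition: y = Σ y_i = -337/225000 m ≈ -0.001498 m

y(6) = -337/225000 m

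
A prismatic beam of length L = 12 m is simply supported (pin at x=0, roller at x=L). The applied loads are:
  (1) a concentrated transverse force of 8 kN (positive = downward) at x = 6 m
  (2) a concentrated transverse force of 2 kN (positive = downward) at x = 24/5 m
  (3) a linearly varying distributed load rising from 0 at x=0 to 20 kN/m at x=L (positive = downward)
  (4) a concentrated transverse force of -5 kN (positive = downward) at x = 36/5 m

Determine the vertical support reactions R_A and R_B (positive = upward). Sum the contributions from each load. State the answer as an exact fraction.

Load 1 — point force P=8 kN at a=6 m (b=L-a=6):
  R_A = Pb/L = 8·6/12 = 4 kN
  R_B = Pa/L = 8·6/12 = 4 kN
Load 2 — point force P=2 kN at a=24/5 m (b=L-a=36/5):
  R_A = Pb/L = 2·(36/5)/12 = 6/5 kN
  R_B = Pa/L = 2·(24/5)/12 = 4/5 kN
Load 3 — triangular load w₀=20 kN/m (0→w₀ over full span):
  R_A = w₀L/6 = 20·12/6 = 40 kN
  R_B = w₀L/3 = 20·12/3 = 80 kN
Load 4 — point force P=-5 kN at a=36/5 m (b=L-a=24/5):
  R_A = Pb/L = (-5)·(24/5)/12 = -2 kN
  R_B = Pa/L = (-5)·(36/5)/12 = -3 kN
Superposition: R_A = 216/5 kN, R_B = 409/5 kN

R_A = 216/5 kN, R_B = 409/5 kN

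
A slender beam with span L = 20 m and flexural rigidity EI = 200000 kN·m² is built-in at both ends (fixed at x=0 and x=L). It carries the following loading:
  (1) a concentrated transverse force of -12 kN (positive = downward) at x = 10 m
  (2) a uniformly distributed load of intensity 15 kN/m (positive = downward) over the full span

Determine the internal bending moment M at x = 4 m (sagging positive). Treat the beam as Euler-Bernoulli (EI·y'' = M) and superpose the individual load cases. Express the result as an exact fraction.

M(4) = -14 kN·m

Load 1 — point force P=-12 kN at a=10 m (b=L-a=10):
  M_1 = Pb²(3a+b)x/L³ - Pab²/L²  [x≤a] = (-12)·10²·(3·10+10)·4/20³ - (-12)·10·10²/20² = 6 kN·m
Load 2 — uniform load w=15 kN/m over full span:
  M_2 = wLx/2 - wL²/12 - wx²/2 = 15·20·4/2 - 15·20²/12 - 15·4²/2 = -20 kN·m
Superposition: M = Σ M_i = -14 kN·m ≈ -14.000000 kN·m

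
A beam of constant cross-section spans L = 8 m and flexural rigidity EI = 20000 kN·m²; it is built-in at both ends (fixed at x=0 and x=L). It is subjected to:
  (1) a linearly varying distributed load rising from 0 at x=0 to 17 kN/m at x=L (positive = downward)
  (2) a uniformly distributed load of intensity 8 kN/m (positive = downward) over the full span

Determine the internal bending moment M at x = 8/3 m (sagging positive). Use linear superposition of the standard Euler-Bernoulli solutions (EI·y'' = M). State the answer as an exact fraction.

M(8/3) = 10384/405 kN·m

Load 1 — triangular load w₀=17 kN/m (0→w₀ over full span):
  M_1 = 3w₀Lx/20 - w₀L²/30 - w₀x³/(6L) = 3·17·8·(8/3)/20 - 17·8²/30 - 17·(8/3)³/(6·8) = 4624/405 kN·m
Load 2 — uniform load w=8 kN/m over full span:
  M_2 = wLx/2 - wL²/12 - wx²/2 = 8·8·(8/3)/2 - 8·8²/12 - 8·(8/3)²/2 = 128/9 kN·m
Superposition: M = Σ M_i = 10384/405 kN·m ≈ 25.639506 kN·m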